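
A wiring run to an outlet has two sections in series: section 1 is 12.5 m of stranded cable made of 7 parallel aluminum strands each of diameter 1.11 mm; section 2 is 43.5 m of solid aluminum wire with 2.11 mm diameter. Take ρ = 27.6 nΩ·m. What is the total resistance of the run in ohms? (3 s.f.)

0.394 Ω

ρ = 27.6 nΩ·m = 2.76×10^-8 Ω·m
Section 1: A_strand = π(5.5500e-04)² = 9.677e-07 m²; R₁ = ρL/(N·A_s) = (2.76×10^-8)(12.5)/(7×9.677e-07) = 0.05093 Ω
Section 2: A = π(d/2)² = π(1.0550e-03 m)² = 3.497e-06 m²
R₂ = (2.76×10^-8)(43.5)/(3.497e-06) = 0.3434 Ω
R = R₁ + R₂ = 0.394 Ω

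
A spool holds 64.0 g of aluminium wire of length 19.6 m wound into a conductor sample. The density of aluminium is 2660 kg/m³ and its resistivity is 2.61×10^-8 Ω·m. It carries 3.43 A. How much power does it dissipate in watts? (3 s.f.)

4.90 W

A = m/(density·L) = 0.064/(2660×19.6) = 1.2276e-06 m²
R = ρL/A = (2.61×10^-8)(19.6)/(1.2276e-06) = 0.4167 Ω
P = I²R = (3.43)² × 0.4167 = 4.90 W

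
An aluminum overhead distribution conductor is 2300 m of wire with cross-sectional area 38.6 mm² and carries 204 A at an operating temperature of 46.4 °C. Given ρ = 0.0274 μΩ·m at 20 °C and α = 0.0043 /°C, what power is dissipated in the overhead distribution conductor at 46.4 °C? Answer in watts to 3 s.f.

ρ = 0.0274 μΩ·m = 2.74×10^-8 Ω·m
A = 38.6 mm² = 3.860e-05 m²
R₍20₎ = ρL/A = (2.74×10^-8)(2300)/(3.860e-05) = 1.633 Ω
R₍46.4₎ = R₍20₎(1 + αΔT) = 1.633 × (1 + 0.0043×26.4) = 1.818 Ω
P = I²R = (204)² × 1.818 = 75700 W

75700 W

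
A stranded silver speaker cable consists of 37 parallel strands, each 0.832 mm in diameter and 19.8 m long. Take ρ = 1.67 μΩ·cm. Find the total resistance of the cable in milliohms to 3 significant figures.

16.4 mΩ

ρ = 1.67 μΩ·cm = 1.67×10^-8 Ω·m
A_strand = π(4.1600e-04 m)² = 5.437e-07 m²
R_strand = ρL/A = (1.67×10^-8)(19.8)/(5.437e-07) = 0.6082 Ω
R_total = R_strand/N = 0.6082/37 = 16.4 mΩ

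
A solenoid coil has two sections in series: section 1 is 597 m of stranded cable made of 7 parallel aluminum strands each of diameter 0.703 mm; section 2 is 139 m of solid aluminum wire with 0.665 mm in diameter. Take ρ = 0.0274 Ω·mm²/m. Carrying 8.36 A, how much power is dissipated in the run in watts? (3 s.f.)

ρ = 0.0274 Ω·mm²/m = 2.74×10^-8 Ω·m
Section 1: A_strand = π(3.5150e-04)² = 3.882e-07 m²; R₁ = ρL/(N·A_s) = (2.74×10^-8)(597)/(7×3.882e-07) = 6.02 Ω
Section 2: A = π(d/2)² = π(3.3250e-04 m)² = 3.473e-07 m²
R₂ = (2.74×10^-8)(139)/(3.473e-07) = 10.97 Ω
R = R₁ + R₂ = 16.99 Ω
P = I²R = (8.36)² × 16.99 = 1190 W

1190 W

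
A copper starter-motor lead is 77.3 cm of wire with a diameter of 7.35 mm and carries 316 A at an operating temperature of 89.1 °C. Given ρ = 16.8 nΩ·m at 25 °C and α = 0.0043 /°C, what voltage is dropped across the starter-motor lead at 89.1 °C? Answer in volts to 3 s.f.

ρ = 16.8 nΩ·m = 1.68×10^-8 Ω·m
A = π(d/2)² = π(3.6750e-03 m)² = 4.243e-05 m²
R₍25₎ = ρL/A = (1.68×10^-8)(0.773)/(4.243e-05) = 3.061×10^-4 Ω
R₍89.1₎ = R₍25₎(1 + αΔT) = 3.061×10^-4 × (1 + 0.0043×64.1) = 3.904×10^-4 Ω
V = IR = 316 × 3.904×10^-4 = 0.123 V

0.123 V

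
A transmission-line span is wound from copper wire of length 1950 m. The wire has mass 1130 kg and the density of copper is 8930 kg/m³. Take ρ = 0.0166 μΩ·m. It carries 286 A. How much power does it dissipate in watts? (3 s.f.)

ρ = 0.0166 μΩ·m = 1.66×10^-8 Ω·m
A = m/(density·L) = 1130/(8930×1950) = 6.4892e-05 m²
R = ρL/A = (1.66×10^-8)(1950)/(6.4892e-05) = 0.4988 Ω
P = I²R = (286)² × 0.4988 = 40800 W

40800 W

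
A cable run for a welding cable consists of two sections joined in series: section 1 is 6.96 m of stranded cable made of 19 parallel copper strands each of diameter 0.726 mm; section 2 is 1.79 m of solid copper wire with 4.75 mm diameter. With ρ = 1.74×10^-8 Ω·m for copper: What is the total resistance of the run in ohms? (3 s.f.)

Section 1: A_strand = π(3.6300e-04)² = 4.140e-07 m²; R₁ = ρL/(N·A_s) = (1.74×10^-8)(6.96)/(19×4.140e-07) = 0.0154 Ω
Section 2: A = π(d/2)² = π(2.3750e-03 m)² = 1.772e-05 m²
R₂ = (1.74×10^-8)(1.79)/(1.772e-05) = 0.001758 Ω
R = R₁ + R₂ = 0.0172 Ω

0.0172 Ω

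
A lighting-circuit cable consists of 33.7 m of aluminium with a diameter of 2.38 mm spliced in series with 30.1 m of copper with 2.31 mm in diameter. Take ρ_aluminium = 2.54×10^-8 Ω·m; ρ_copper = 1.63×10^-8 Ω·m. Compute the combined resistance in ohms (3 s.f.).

0.309 Ω

Segment 1: A = π(d/2)² = π(1.1900e-03 m)² = 4.449e-06 m²
R₁ = ρL/A = (2.54×10^-8)(33.7)/(4.449e-06) = 0.1924 Ω
Segment 2: A = π(d/2)² = π(1.1550e-03 m)² = 4.191e-06 m²
R₂ = (1.63×10^-8)(30.1)/(4.191e-06) = 0.1171 Ω
R = R₁ + R₂ = 0.309 Ω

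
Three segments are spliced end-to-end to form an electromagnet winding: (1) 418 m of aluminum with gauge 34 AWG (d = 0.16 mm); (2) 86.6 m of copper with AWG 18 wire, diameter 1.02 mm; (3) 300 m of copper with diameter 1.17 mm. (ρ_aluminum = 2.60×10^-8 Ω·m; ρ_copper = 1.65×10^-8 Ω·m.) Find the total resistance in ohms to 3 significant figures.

547 Ω

Seg 1: A = π(0.16/2 mm)² = π(8.0000e-05 m)² = 2.011e-08 m²
R_1 = (2.60×10^-8)(418)/(2.011e-08) = 540.5 Ω
Seg 2: A = π(1.02/2 mm)² = π(5.1000e-04 m)² = 8.171e-07 m²
R_2 = (1.65×10^-8)(86.6)/(8.171e-07) = 1.749 Ω
Seg 3: A = π(d/2)² = π(5.8500e-04 m)² = 1.075e-06 m²
R_3 = (1.65×10^-8)(300)/(1.075e-06) = 4.604 Ω
R_total = R_1 + R_2 + R_3 = 547 Ω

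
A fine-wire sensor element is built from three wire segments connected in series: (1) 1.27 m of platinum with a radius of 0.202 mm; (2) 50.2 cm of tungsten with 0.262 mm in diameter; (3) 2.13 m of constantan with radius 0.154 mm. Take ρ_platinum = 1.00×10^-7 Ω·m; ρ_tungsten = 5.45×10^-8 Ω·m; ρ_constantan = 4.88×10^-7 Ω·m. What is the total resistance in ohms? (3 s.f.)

Seg 1: A = πr² = π(2.0200e-04 m)² = 1.282e-07 m²
R_1 = (1.00×10^-7)(1.27)/(1.282e-07) = 0.9907 Ω
Seg 2: A = π(d/2)² = π(1.3100e-04 m)² = 5.391e-08 m²
R_2 = (5.45×10^-8)(0.502)/(5.391e-08) = 0.5075 Ω
Seg 3: A = πr² = π(1.5400e-04 m)² = 7.451e-08 m²
R_3 = (4.88×10^-7)(2.13)/(7.451e-08) = 13.95 Ω
R_total = R_1 + R_2 + R_3 = 15.4 Ω

15.4 Ω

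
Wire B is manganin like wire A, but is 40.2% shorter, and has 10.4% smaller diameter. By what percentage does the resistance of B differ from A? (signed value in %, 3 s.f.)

R ∝ L/d², so R_B/R_A = (1 − 40.2/100) × (1 − 10.4/100)⁻²
= 0.598 × 1.246 = 0.7449
(R_B − R_A)/R_A = 0.7449 − 1 = -25.5%

-25.5%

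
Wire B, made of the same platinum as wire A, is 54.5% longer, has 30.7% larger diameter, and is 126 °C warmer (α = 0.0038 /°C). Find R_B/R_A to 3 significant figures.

R ∝ ρL/d² with ρ ∝ (1+αΔT), so R_B/R_A = (1 + 54.5/100) × (1 + 30.7/100)⁻² × (1 + 0.0038×126)
= 1.545 × 0.5854 × 1.479 = 1.34

1.34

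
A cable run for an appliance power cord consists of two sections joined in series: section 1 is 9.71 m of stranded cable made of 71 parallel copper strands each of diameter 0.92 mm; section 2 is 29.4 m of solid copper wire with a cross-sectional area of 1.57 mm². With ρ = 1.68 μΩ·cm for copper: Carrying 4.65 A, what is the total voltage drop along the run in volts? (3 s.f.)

ρ = 1.68 μΩ·cm = 1.68×10^-8 Ω·m
Section 1: A_strand = π(4.6000e-04)² = 6.648e-07 m²; R₁ = ρL/(N·A_s) = (1.68×10^-8)(9.71)/(71×6.648e-07) = 0.003456 Ω
Section 2: A = 1.57 mm² = 1.570e-06 m²
R₂ = (1.68×10^-8)(29.4)/(1.570e-06) = 0.3146 Ω
R = R₁ + R₂ = 0.3181 Ω
V = IR = 4.65 × 0.3181 = 1.48 V

1.48 V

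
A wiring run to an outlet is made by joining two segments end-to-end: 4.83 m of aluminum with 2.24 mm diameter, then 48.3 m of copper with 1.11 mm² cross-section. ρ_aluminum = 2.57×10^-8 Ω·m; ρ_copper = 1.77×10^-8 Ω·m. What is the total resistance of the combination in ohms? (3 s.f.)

Segment 1: A = π(d/2)² = π(1.1200e-03 m)² = 3.941e-06 m²
R₁ = ρL/A = (2.57×10^-8)(4.83)/(3.941e-06) = 0.0315 Ω
Segment 2: A = 1.11 mm² = 1.110e-06 m²
R₂ = (1.77×10^-8)(48.3)/(1.110e-06) = 0.7702 Ω
R = R₁ + R₂ = 0.802 Ω

0.802 Ω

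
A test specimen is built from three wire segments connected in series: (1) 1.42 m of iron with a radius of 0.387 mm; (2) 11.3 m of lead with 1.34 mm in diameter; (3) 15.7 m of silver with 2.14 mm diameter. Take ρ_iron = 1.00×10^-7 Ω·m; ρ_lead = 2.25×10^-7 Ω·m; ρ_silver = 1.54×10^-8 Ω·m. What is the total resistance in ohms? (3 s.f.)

2.17 Ω

Seg 1: A = πr² = π(3.8700e-04 m)² = 4.705e-07 m²
R_1 = (1.00×10^-7)(1.42)/(4.705e-07) = 0.3018 Ω
Seg 2: A = π(d/2)² = π(6.7000e-04 m)² = 1.410e-06 m²
R_2 = (2.25×10^-7)(11.3)/(1.410e-06) = 1.803 Ω
Seg 3: A = π(d/2)² = π(1.0700e-03 m)² = 3.597e-06 m²
R_3 = (1.54×10^-8)(15.7)/(3.597e-06) = 0.06722 Ω
R_total = R_1 + R_2 + R_3 = 2.17 Ω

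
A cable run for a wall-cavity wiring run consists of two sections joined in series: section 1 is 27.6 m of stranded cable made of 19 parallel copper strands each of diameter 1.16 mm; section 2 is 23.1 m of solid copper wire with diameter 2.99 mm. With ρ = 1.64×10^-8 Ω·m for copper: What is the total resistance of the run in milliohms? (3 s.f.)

76.5 mΩ

Section 1: A_strand = π(5.8000e-04)² = 1.057e-06 m²; R₁ = ρL/(N·A_s) = (1.64×10^-8)(27.6)/(19×1.057e-06) = 0.02254 Ω
Section 2: A = π(d/2)² = π(1.4950e-03 m)² = 7.022e-06 m²
R₂ = (1.64×10^-8)(23.1)/(7.022e-06) = 0.05395 Ω
R = R₁ + R₂ = 76.5 mΩ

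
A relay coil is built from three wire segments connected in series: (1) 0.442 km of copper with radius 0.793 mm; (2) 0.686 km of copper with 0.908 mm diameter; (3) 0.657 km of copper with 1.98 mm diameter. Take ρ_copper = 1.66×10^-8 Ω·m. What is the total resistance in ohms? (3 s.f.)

24.8 Ω

Seg 1: A = πr² = π(7.9300e-04 m)² = 1.976e-06 m²
R_1 = (1.66×10^-8)(442)/(1.976e-06) = 3.714 Ω
Seg 2: A = π(d/2)² = π(4.5400e-04 m)² = 6.475e-07 m²
R_2 = (1.66×10^-8)(686)/(6.475e-07) = 17.59 Ω
Seg 3: A = π(d/2)² = π(9.9000e-04 m)² = 3.079e-06 m²
R_3 = (1.66×10^-8)(657)/(3.079e-06) = 3.542 Ω
R_total = R_1 + R_2 + R_3 = 24.8 Ω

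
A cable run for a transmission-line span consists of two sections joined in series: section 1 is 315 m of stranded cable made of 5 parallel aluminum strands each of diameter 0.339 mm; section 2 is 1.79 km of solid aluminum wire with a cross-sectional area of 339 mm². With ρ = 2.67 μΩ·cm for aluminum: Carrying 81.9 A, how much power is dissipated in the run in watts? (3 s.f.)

ρ = 2.67 μΩ·cm = 2.67×10^-8 Ω·m
Section 1: A_strand = π(1.6950e-04)² = 9.026e-08 m²; R₁ = ρL/(N·A_s) = (2.67×10^-8)(315)/(5×9.026e-08) = 18.64 Ω
Section 2: A = 339 mm² = 3.390e-04 m²
R₂ = (2.67×10^-8)(1790)/(3.390e-04) = 0.141 Ω
R = R₁ + R₂ = 18.78 Ω
P = I²R = (81.9)² × 18.78 = 1.26×10^5 W

1.26×10^5 W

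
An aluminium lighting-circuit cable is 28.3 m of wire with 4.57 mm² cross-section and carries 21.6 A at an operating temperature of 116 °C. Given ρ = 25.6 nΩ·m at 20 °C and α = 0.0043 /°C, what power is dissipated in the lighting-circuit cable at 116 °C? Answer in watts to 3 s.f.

104 W

ρ = 25.6 nΩ·m = 2.56×10^-8 Ω·m
A = 4.57 mm² = 4.570e-06 m²
R₍20₎ = ρL/A = (2.56×10^-8)(28.3)/(4.570e-06) = 0.1585 Ω
R₍116₎ = R₍20₎(1 + αΔT) = 0.1585 × (1 + 0.0043×96) = 0.224 Ω
P = I²R = (21.6)² × 0.224 = 104 W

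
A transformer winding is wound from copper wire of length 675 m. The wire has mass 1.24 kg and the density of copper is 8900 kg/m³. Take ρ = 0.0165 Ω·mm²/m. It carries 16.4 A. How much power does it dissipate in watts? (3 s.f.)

14500 W

ρ = 0.0165 Ω·mm²/m = 1.65×10^-8 Ω·m
A = m/(density·L) = 1.24/(8900×675) = 2.0641e-07 m²
R = ρL/A = (1.65×10^-8)(675)/(2.0641e-07) = 53.96 Ω
P = I²R = (16.4)² × 53.96 = 14500 W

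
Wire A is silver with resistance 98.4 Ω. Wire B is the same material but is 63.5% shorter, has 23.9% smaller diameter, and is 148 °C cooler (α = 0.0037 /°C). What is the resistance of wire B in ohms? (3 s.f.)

28.1 Ω

R ∝ ρL/d² with ρ ∝ (1+αΔT), so R_B/R_A = (1 − 63.5/100) × (1 − 23.9/100)⁻² × (1 − 0.0037×148)
= 0.365 × 1.727 × 0.4524 = 0.2851
R_B = 0.2851 × 98.4 = 28.1 Ω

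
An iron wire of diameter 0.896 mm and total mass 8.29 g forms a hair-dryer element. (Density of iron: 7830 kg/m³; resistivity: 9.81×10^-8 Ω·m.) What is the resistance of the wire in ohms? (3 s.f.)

A = π(d/2)² = π(4.4800e-04 m)² = 6.3053e-07 m²
L = m/(density·A) = 0.00829/(7830×6.3053e-07) = 1.679 m
R = ρL/A = (9.81×10^-8)(1.679)/(6.3053e-07) = 0.261 Ω

0.261 Ω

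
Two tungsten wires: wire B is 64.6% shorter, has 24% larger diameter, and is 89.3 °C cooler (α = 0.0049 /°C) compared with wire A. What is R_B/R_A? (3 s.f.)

0.129

R ∝ ρL/d² with ρ ∝ (1+αΔT), so R_B/R_A = (1 − 64.6/100) × (1 + 24/100)⁻² × (1 − 0.0049×89.3)
= 0.354 × 0.6504 × 0.5624 = 0.129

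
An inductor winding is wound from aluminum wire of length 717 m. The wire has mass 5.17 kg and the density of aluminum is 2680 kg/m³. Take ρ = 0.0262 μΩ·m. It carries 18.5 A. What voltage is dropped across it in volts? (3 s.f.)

ρ = 0.0262 μΩ·m = 2.62×10^-8 Ω·m
A = m/(density·L) = 5.17/(2680×717) = 2.6905e-06 m²
R = ρL/A = (2.62×10^-8)(717)/(2.6905e-06) = 6.982 Ω
V = IR = 18.5 × 6.982 = 129 V

129 V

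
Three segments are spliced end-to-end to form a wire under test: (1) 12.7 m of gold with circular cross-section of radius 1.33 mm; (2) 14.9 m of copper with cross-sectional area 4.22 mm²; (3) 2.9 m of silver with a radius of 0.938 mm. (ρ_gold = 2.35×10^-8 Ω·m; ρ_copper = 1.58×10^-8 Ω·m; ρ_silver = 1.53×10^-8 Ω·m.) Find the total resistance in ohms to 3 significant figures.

0.126 Ω

Seg 1: A = πr² = π(1.3300e-03 m)² = 5.557e-06 m²
R_1 = (2.35×10^-8)(12.7)/(5.557e-06) = 0.05371 Ω
Seg 2: A = 4.22 mm² = 4.220e-06 m²
R_2 = (1.58×10^-8)(14.9)/(4.220e-06) = 0.05579 Ω
Seg 3: A = πr² = π(9.3800e-04 m)² = 2.764e-06 m²
R_3 = (1.53×10^-8)(2.9)/(2.764e-06) = 0.01605 Ω
R_total = R_1 + R_2 + R_3 = 0.126 Ω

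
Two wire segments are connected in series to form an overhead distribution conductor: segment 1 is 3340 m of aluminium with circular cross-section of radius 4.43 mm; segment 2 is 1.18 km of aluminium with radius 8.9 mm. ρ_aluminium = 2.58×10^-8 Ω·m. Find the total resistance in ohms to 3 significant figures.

Segment 1: A = πr² = π(4.4300e-03 m)² = 6.165e-05 m²
R₁ = ρL/A = (2.58×10^-8)(3340)/(6.165e-05) = 1.398 Ω
Segment 2: A = πr² = π(8.9000e-03 m)² = 2.488e-04 m²
R₂ = (2.58×10^-8)(1180)/(2.488e-04) = 0.1223 Ω
R = R₁ + R₂ = 1.52 Ω

1.52 Ω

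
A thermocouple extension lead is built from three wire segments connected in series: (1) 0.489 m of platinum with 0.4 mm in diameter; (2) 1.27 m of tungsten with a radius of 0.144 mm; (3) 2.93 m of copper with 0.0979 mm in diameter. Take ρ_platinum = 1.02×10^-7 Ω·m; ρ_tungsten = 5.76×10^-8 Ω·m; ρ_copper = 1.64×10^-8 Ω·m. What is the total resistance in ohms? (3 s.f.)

Seg 1: A = π(d/2)² = π(2.0000e-04 m)² = 1.257e-07 m²
R_1 = (1.02×10^-7)(0.489)/(1.257e-07) = 0.3969 Ω
Seg 2: A = πr² = π(1.4400e-04 m)² = 6.514e-08 m²
R_2 = (5.76×10^-8)(1.27)/(6.514e-08) = 1.123 Ω
Seg 3: A = π(d/2)² = π(4.8950e-05 m)² = 7.528e-09 m²
R_3 = (1.64×10^-8)(2.93)/(7.528e-09) = 6.383 Ω
R_total = R_1 + R_2 + R_3 = 7.90 Ω

7.90 Ω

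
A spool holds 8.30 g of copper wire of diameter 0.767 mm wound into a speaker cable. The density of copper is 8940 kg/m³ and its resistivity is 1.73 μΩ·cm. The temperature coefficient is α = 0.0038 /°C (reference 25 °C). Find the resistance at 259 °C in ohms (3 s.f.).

ρ = 1.73 μΩ·cm = 1.73×10^-8 Ω·m
A = π(d/2)² = π(3.8350e-04 m)² = 4.6204e-07 m²
L = m/(density·A) = 0.0083/(8940×4.6204e-07) = 2.009 m
R = ρL/A = (1.73×10^-8)(2.009)/(4.6204e-07) = 0.07524 Ω
R(259 °C) = 0.07524 × (1 + 0.0038×234) = 0.142 Ω

0.142 Ω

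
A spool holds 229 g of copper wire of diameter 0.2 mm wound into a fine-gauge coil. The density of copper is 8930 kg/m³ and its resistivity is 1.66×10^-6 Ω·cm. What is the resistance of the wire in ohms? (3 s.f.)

431 Ω

ρ = 1.66×10^-6 Ω·cm = 1.66×10^-8 Ω·m
A = π(d/2)² = π(1.0000e-04 m)² = 3.1416e-08 m²
L = m/(density·A) = 0.229/(8930×3.1416e-08) = 816.3 m
R = ρL/A = (1.66×10^-8)(816.3)/(3.1416e-08) = 431 Ω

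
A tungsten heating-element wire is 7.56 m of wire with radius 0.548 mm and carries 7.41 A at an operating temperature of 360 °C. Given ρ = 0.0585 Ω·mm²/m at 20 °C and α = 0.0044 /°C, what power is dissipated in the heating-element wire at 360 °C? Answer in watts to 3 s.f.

ρ = 0.0585 Ω·mm²/m = 5.85×10^-8 Ω·m
A = πr² = π(5.4800e-04 m)² = 9.434e-07 m²
R₍20₎ = ρL/A = (5.85×10^-8)(7.56)/(9.434e-07) = 0.4688 Ω
R₍360₎ = R₍20₎(1 + αΔT) = 0.4688 × (1 + 0.0044×340) = 1.17 Ω
P = I²R = (7.41)² × 1.17 = 64.2 W

64.2 W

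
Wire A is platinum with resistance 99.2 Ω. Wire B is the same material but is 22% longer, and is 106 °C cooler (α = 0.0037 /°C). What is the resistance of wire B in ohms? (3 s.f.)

73.6 Ω

R ∝ ρL/d² with ρ ∝ (1+αΔT), so R_B/R_A = (1 + 22/100) × (1 − 0.0037×106)
= 1.22 × 0.6078 = 0.7415
R_B = 0.7415 × 99.2 = 73.6 Ω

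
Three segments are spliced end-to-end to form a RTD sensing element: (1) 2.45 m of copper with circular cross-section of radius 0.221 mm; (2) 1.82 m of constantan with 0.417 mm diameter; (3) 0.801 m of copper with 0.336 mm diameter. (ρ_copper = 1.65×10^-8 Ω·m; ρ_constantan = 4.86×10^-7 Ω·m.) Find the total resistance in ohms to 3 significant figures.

6.89 Ω

Seg 1: A = πr² = π(2.2100e-04 m)² = 1.534e-07 m²
R_1 = (1.65×10^-8)(2.45)/(1.534e-07) = 0.2635 Ω
Seg 2: A = π(d/2)² = π(2.0850e-04 m)² = 1.366e-07 m²
R_2 = (4.86×10^-7)(1.82)/(1.366e-07) = 6.477 Ω
Seg 3: A = π(d/2)² = π(1.6800e-04 m)² = 8.867e-08 m²
R_3 = (1.65×10^-8)(0.801)/(8.867e-08) = 0.1491 Ω
R_total = R_1 + R_2 + R_3 = 6.89 Ω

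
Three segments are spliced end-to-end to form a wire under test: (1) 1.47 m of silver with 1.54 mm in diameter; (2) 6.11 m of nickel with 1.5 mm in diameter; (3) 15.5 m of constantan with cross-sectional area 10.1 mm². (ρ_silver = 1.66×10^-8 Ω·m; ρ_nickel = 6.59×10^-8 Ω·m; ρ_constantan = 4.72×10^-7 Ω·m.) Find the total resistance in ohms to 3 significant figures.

Seg 1: A = π(d/2)² = π(7.7000e-04 m)² = 1.863e-06 m²
R_1 = (1.66×10^-8)(1.47)/(1.863e-06) = 0.0131 Ω
Seg 2: A = π(d/2)² = π(7.5000e-04 m)² = 1.767e-06 m²
R_2 = (6.59×10^-8)(6.11)/(1.767e-06) = 0.2279 Ω
Seg 3: A = 10.1 mm² = 1.010e-05 m²
R_3 = (4.72×10^-7)(15.5)/(1.010e-05) = 0.7244 Ω
R_total = R_1 + R_2 + R_3 = 0.965 Ω

0.965 Ω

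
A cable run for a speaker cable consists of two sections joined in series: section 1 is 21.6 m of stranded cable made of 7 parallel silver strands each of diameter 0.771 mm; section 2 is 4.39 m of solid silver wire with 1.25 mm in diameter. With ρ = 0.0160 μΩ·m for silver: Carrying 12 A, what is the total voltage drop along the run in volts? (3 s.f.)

1.96 V

ρ = 0.0160 μΩ·m = 1.60×10^-8 Ω·m
Section 1: A_strand = π(3.8550e-04)² = 4.669e-07 m²; R₁ = ρL/(N·A_s) = (1.60×10^-8)(21.6)/(7×4.669e-07) = 0.1057 Ω
Section 2: A = π(d/2)² = π(6.2500e-04 m)² = 1.227e-06 m²
R₂ = (1.60×10^-8)(4.39)/(1.227e-06) = 0.05724 Ω
R = R₁ + R₂ = 0.163 Ω
V = IR = 12 × 0.163 = 1.96 V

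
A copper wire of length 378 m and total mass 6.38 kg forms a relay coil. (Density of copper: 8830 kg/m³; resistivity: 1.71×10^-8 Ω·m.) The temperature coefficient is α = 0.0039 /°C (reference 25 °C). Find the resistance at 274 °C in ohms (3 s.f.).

A = m/(density·L) = 6.38/(8830×378) = 1.9115e-06 m²
R = ρL/A = (1.71×10^-8)(378)/(1.9115e-06) = 3.382 Ω
R(274 °C) = 3.382 × (1 + 0.0039×249) = 6.67 Ω

6.67 Ω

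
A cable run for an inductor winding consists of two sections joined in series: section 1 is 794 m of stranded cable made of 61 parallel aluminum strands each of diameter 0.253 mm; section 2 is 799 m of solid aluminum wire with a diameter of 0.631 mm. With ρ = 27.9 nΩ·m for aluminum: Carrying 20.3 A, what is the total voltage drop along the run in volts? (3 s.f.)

1590 V

ρ = 27.9 nΩ·m = 2.79×10^-8 Ω·m
Section 1: A_strand = π(1.2650e-04)² = 5.027e-08 m²; R₁ = ρL/(N·A_s) = (2.79×10^-8)(794)/(61×5.027e-08) = 7.224 Ω
Section 2: A = π(d/2)² = π(3.1550e-04 m)² = 3.127e-07 m²
R₂ = (2.79×10^-8)(799)/(3.127e-07) = 71.29 Ω
R = R₁ + R₂ = 78.51 Ω
V = IR = 20.3 × 78.51 = 1590 V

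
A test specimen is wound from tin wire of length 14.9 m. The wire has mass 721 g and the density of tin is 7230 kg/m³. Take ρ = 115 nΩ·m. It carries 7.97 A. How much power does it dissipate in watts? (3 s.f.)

16.3 W

ρ = 115 nΩ·m = 1.15×10^-7 Ω·m
A = m/(density·L) = 0.721/(7230×14.9) = 6.6928e-06 m²
R = ρL/A = (1.15×10^-7)(14.9)/(6.6928e-06) = 0.256 Ω
P = I²R = (7.97)² × 0.256 = 16.3 W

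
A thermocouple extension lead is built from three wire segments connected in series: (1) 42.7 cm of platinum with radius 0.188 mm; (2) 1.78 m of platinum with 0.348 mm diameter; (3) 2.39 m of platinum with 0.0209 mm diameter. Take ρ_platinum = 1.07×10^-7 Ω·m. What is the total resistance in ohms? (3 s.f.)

Seg 1: A = πr² = π(1.8800e-04 m)² = 1.110e-07 m²
R_1 = (1.07×10^-7)(0.427)/(1.110e-07) = 0.4115 Ω
Seg 2: A = π(d/2)² = π(1.7400e-04 m)² = 9.511e-08 m²
R_2 = (1.07×10^-7)(1.78)/(9.511e-08) = 2.002 Ω
Seg 3: A = π(d/2)² = π(1.0450e-05 m)² = 3.431e-10 m²
R_3 = (1.07×10^-7)(2.39)/(3.431e-10) = 745.4 Ω
R_total = R_1 + R_2 + R_3 = 748 Ω

748 Ω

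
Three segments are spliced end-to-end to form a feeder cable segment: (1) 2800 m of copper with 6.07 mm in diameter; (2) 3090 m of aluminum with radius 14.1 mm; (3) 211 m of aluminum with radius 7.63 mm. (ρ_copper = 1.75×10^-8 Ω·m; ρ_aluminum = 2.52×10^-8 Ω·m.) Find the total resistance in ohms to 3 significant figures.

Seg 1: A = π(d/2)² = π(3.0350e-03 m)² = 2.894e-05 m²
R_1 = (1.75×10^-8)(2800)/(2.894e-05) = 1.693 Ω
Seg 2: A = πr² = π(1.4100e-02 m)² = 6.246e-04 m²
R_2 = (2.52×10^-8)(3090)/(6.246e-04) = 0.1247 Ω
Seg 3: A = πr² = π(7.6300e-03 m)² = 1.829e-04 m²
R_3 = (2.52×10^-8)(211)/(1.829e-04) = 0.02907 Ω
R_total = R_1 + R_2 + R_3 = 1.85 Ω

1.85 Ω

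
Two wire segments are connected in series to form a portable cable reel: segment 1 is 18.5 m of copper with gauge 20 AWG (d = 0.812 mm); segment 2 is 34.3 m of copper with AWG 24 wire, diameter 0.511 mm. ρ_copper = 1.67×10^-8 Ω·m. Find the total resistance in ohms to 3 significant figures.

3.39 Ω

Segment 1: A = π(0.812/2 mm)² = π(4.0600e-04 m)² = 5.178e-07 m²
R₁ = ρL/A = (1.67×10^-8)(18.5)/(5.178e-07) = 0.5966 Ω
Segment 2: A = π(0.511/2 mm)² = π(2.5550e-04 m)² = 2.051e-07 m²
R₂ = (1.67×10^-8)(34.3)/(2.051e-07) = 2.793 Ω
R = R₁ + R₂ = 3.39 Ω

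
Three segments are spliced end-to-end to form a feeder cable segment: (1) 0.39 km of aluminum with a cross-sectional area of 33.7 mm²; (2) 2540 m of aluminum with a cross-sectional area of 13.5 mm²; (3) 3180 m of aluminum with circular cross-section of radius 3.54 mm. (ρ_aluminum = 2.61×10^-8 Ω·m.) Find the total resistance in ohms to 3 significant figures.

7.32 Ω

Seg 1: A = 33.7 mm² = 3.370e-05 m²
R_1 = (2.61×10^-8)(390)/(3.370e-05) = 0.302 Ω
Seg 2: A = 13.5 mm² = 1.350e-05 m²
R_2 = (2.61×10^-8)(2540)/(1.350e-05) = 4.911 Ω
Seg 3: A = πr² = π(3.5400e-03 m)² = 3.937e-05 m²
R_3 = (2.61×10^-8)(3180)/(3.937e-05) = 2.108 Ω
R_total = R_1 + R_2 + R_3 = 7.32 Ω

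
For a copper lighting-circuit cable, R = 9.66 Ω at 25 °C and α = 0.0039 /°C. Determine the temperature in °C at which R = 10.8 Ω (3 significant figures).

55.3 °C

R = R₀(1 + α(T − T₀)) ⇒ T = T₀ + (R/R₀ − 1)/α
T = 25 + (10.8/9.66 − 1)/0.0039 = 25 + (0.118)/0.0039 = 55.3 °C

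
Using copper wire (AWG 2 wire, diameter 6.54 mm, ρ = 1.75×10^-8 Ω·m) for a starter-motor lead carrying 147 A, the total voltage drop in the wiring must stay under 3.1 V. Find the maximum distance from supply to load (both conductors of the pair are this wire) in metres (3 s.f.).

20.2 m

A = π(6.54/2 mm)² = π(3.2700e-03 m)² = 3.359e-05 m²
L_max = V_max·A/(2·ρI) = (3.1)(3.359e-05)/(2×1.75×10^-8×147) = 20.2 m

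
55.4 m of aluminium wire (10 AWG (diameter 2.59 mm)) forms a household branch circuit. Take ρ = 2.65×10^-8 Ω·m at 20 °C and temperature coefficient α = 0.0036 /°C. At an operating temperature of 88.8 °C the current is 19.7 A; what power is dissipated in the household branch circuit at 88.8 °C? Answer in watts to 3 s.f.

A = π(2.59/2 mm)² = π(1.2950e-03 m)² = 5.269e-06 m²
R₍20₎ = ρL/A = (2.65×10^-8)(55.4)/(5.269e-06) = 0.2787 Ω
R₍88.8₎ = R₍20₎(1 + αΔT) = 0.2787 × (1 + 0.0036×68.8) = 0.3477 Ω
P = I²R = (19.7)² × 0.3477 = 135 W

135 W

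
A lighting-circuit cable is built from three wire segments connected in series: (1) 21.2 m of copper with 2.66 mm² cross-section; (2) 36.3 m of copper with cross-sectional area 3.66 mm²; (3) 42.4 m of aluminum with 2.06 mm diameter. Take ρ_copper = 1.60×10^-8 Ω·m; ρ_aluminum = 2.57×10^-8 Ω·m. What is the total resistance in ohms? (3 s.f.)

Seg 1: A = 2.66 mm² = 2.660e-06 m²
R_1 = (1.60×10^-8)(21.2)/(2.660e-06) = 0.1275 Ω
Seg 2: A = 3.66 mm² = 3.660e-06 m²
R_2 = (1.60×10^-8)(36.3)/(3.660e-06) = 0.1587 Ω
Seg 3: A = π(d/2)² = π(1.0300e-03 m)² = 3.333e-06 m²
R_3 = (2.57×10^-8)(42.4)/(3.333e-06) = 0.3269 Ω
R_total = R_1 + R_2 + R_3 = 0.613 Ω

0.613 Ω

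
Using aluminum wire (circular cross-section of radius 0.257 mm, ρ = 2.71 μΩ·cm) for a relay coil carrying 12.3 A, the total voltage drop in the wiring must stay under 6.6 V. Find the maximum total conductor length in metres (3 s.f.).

4.11 m

ρ = 2.71 μΩ·cm = 2.71×10^-8 Ω·m
A = πr² = π(2.5700e-04 m)² = 2.075e-07 m²
L_max = V_max·A/(1·ρI) = (6.6)(2.075e-07)/(2.71×10^-8×12.3) = 4.11 m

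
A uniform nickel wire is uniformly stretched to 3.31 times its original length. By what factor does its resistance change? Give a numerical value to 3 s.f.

11.0

Volume constant ⇒ A' = A/k with k = 3.31. R' = ρ(kL)/(A/k) = k²R.
Factor = 11.0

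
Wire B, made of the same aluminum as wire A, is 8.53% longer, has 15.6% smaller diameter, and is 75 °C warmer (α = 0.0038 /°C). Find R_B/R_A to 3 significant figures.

R ∝ ρL/d² with ρ ∝ (1+αΔT), so R_B/R_A = (1 + 8.53/100) × (1 − 15.6/100)⁻² × (1 + 0.0038×75)
= 1.085 × 1.404 × 1.285 = 1.96

1.96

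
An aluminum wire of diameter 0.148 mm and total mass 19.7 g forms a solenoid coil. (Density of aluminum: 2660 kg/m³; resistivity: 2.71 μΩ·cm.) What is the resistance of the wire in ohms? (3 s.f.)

678 Ω

ρ = 2.71 μΩ·cm = 2.71×10^-8 Ω·m
A = π(d/2)² = π(7.4000e-05 m)² = 1.7203e-08 m²
L = m/(density·A) = 0.0197/(2660×1.7203e-08) = 430.5 m
R = ρL/A = (2.71×10^-8)(430.5)/(1.7203e-08) = 678 Ω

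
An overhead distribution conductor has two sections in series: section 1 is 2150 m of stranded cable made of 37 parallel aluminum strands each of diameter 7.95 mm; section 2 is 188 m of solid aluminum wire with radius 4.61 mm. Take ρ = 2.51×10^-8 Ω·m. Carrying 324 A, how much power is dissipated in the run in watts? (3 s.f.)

Section 1: A_strand = π(3.9750e-03)² = 4.964e-05 m²; R₁ = ρL/(N·A_s) = (2.51×10^-8)(2150)/(37×4.964e-05) = 0.02938 Ω
Section 2: A = πr² = π(4.6100e-03 m)² = 6.677e-05 m²
R₂ = (2.51×10^-8)(188)/(6.677e-05) = 0.07068 Ω
R = R₁ + R₂ = 0.1001 Ω
P = I²R = (324)² × 0.1001 = 10500 W

10500 W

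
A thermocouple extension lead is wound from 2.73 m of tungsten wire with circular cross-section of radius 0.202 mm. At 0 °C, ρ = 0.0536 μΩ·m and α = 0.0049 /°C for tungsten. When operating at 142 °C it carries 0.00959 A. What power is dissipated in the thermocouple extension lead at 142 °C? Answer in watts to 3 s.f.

1.78×10^-4 W

ρ = 0.0536 μΩ·m = 5.36×10^-8 Ω·m
A = πr² = π(2.0200e-04 m)² = 1.282e-07 m²
R₍0₎ = ρL/A = (5.36×10^-8)(2.73)/(1.282e-07) = 1.141 Ω
R₍142₎ = R₍0₎(1 + αΔT) = 1.141 × (1 + 0.0049×142) = 1.936 Ω
P = I²R = (0.00959)² × 1.936 = 1.78×10^-4 W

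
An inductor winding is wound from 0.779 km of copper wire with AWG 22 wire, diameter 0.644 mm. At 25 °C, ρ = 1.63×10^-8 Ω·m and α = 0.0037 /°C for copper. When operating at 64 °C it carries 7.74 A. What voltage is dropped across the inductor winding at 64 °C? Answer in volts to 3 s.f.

A = π(0.644/2 mm)² = π(3.2200e-04 m)² = 3.257e-07 m²
R₍25₎ = ρL/A = (1.63×10^-8)(779)/(3.257e-07) = 38.98 Ω
R₍64₎ = R₍25₎(1 + αΔT) = 38.98 × (1 + 0.0037×39) = 44.61 Ω
V = IR = 7.74 × 44.61 = 345 V

345 V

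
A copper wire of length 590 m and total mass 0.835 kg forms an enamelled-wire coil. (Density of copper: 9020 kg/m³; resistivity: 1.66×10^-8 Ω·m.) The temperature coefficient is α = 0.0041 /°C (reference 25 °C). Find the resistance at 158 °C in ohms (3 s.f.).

A = m/(density·L) = 0.835/(9020×590) = 1.5690e-07 m²
R = ρL/A = (1.66×10^-8)(590)/(1.5690e-07) = 62.42 Ω
R(158 °C) = 62.42 × (1 + 0.0041×133) = 96.5 Ω

96.5 Ω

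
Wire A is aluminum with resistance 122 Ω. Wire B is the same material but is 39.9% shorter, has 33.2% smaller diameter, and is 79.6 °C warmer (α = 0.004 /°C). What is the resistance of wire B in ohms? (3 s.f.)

R ∝ ρL/d² with ρ ∝ (1+αΔT), so R_B/R_A = (1 − 39.9/100) × (1 − 33.2/100)⁻² × (1 + 0.004×79.6)
= 0.601 × 2.241 × 1.318 = 1.776
R_B = 1.776 × 122 = 217 Ω

217 Ω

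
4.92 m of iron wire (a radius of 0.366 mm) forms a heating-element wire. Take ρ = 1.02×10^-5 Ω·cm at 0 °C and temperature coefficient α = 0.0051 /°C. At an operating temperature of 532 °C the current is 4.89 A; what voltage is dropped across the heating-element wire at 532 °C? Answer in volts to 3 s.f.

ρ = 1.02×10^-5 Ω·cm = 1.02×10^-7 Ω·m
A = πr² = π(3.6600e-04 m)² = 4.208e-07 m²
R₍0₎ = ρL/A = (1.02×10^-7)(4.92)/(4.208e-07) = 1.192 Ω
R₍532₎ = R₍0₎(1 + αΔT) = 1.192 × (1 + 0.0051×532) = 4.428 Ω
V = IR = 4.89 × 4.428 = 21.7 V

21.7 V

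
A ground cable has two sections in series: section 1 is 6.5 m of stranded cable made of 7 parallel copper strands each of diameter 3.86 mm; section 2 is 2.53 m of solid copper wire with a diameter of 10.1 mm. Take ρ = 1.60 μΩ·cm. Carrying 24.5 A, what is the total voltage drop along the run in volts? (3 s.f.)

ρ = 1.60 μΩ·cm = 1.60×10^-8 Ω·m
Section 1: A_strand = π(1.9300e-03)² = 1.170e-05 m²; R₁ = ρL/(N·A_s) = (1.60×10^-8)(6.5)/(7×1.170e-05) = 0.00127 Ω
Section 2: A = π(d/2)² = π(5.0500e-03 m)² = 8.012e-05 m²
R₂ = (1.60×10^-8)(2.53)/(8.012e-05) = 5.053×10^-4 Ω
R = R₁ + R₂ = 0.001775 Ω
V = IR = 24.5 × 0.001775 = 0.0435 V

0.0435 V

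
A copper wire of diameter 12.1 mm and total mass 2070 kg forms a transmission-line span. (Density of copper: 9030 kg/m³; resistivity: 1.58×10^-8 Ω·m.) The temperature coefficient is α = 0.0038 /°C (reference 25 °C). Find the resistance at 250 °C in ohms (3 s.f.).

0.508 Ω

A = π(d/2)² = π(6.0500e-03 m)² = 1.1499e-04 m²
L = m/(density·A) = 2070/(9030×1.1499e-04) = 1994 m
R = ρL/A = (1.58×10^-8)(1994)/(1.1499e-04) = 0.2739 Ω
R(250 °C) = 0.2739 × (1 + 0.0038×225) = 0.508 Ω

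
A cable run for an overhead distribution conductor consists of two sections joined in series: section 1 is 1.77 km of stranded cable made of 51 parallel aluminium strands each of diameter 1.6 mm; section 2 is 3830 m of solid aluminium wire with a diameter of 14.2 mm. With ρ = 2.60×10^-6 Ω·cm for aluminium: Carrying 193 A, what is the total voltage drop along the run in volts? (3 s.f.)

208 V

ρ = 2.60×10^-6 Ω·cm = 2.60×10^-8 Ω·m
Section 1: A_strand = π(8.0000e-04)² = 2.011e-06 m²; R₁ = ρL/(N·A_s) = (2.60×10^-8)(1770)/(51×2.011e-06) = 0.4488 Ω
Section 2: A = π(d/2)² = π(7.1000e-03 m)² = 1.584e-04 m²
R₂ = (2.60×10^-8)(3830)/(1.584e-04) = 0.6288 Ω
R = R₁ + R₂ = 1.078 Ω
V = IR = 193 × 1.078 = 208 V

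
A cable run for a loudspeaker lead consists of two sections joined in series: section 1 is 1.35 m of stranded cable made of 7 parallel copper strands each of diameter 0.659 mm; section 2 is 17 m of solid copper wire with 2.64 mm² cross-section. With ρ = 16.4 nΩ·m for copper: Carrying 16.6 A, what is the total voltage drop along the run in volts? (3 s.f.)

1.91 V

ρ = 16.4 nΩ·m = 1.64×10^-8 Ω·m
Section 1: A_strand = π(3.2950e-04)² = 3.411e-07 m²; R₁ = ρL/(N·A_s) = (1.64×10^-8)(1.35)/(7×3.411e-07) = 0.009273 Ω
Section 2: A = 2.64 mm² = 2.640e-06 m²
R₂ = (1.64×10^-8)(17)/(2.640e-06) = 0.1056 Ω
R = R₁ + R₂ = 0.1149 Ω
V = IR = 16.6 × 0.1149 = 1.91 V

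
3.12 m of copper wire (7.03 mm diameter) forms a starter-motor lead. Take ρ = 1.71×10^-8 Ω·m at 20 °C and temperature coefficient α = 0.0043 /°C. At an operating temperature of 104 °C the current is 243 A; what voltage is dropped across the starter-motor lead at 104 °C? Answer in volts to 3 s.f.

A = π(d/2)² = π(3.5150e-03 m)² = 3.882e-05 m²
R₍20₎ = ρL/A = (1.71×10^-8)(3.12)/(3.882e-05) = 0.001375 Ω
R₍104₎ = R₍20₎(1 + αΔT) = 0.001375 × (1 + 0.0043×84) = 0.001871 Ω
V = IR = 243 × 0.001871 = 0.455 V

0.455 V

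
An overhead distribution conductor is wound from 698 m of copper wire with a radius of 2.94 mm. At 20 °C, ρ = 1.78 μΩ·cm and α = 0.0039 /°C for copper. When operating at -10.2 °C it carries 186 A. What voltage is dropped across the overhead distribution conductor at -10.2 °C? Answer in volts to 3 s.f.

75.1 V

ρ = 1.78 μΩ·cm = 1.78×10^-8 Ω·m
A = πr² = π(2.9400e-03 m)² = 2.715e-05 m²
R₍20₎ = ρL/A = (1.78×10^-8)(698)/(2.715e-05) = 0.4575 Ω
R₍-10.2₎ = R₍20₎(1 + αΔT) = 0.4575 × (1 + 0.0039×-30.2) = 0.4037 Ω
V = IR = 186 × 0.4037 = 75.1 V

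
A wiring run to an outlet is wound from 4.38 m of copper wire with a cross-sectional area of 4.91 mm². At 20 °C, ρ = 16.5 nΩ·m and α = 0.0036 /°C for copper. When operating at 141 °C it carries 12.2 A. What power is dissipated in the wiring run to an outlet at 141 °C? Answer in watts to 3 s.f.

3.15 W

ρ = 16.5 nΩ·m = 1.65×10^-8 Ω·m
A = 4.91 mm² = 4.910e-06 m²
R₍20₎ = ρL/A = (1.65×10^-8)(4.38)/(4.910e-06) = 0.01472 Ω
R₍141₎ = R₍20₎(1 + αΔT) = 0.01472 × (1 + 0.0036×121) = 0.02113 Ω
P = I²R = (12.2)² × 0.02113 = 3.15 W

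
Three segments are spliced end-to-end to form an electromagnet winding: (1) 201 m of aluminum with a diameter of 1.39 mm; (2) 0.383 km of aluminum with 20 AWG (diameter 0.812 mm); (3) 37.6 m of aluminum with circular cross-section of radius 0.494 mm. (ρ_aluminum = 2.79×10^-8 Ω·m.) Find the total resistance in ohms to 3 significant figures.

Seg 1: A = π(d/2)² = π(6.9500e-04 m)² = 1.517e-06 m²
R_1 = (2.79×10^-8)(201)/(1.517e-06) = 3.696 Ω
Seg 2: A = π(0.812/2 mm)² = π(4.0600e-04 m)² = 5.178e-07 m²
R_2 = (2.79×10^-8)(383)/(5.178e-07) = 20.63 Ω
Seg 3: A = πr² = π(4.9400e-04 m)² = 7.667e-07 m²
R_3 = (2.79×10^-8)(37.6)/(7.667e-07) = 1.368 Ω
R_total = R_1 + R_2 + R_3 = 25.7 Ω

25.7 Ω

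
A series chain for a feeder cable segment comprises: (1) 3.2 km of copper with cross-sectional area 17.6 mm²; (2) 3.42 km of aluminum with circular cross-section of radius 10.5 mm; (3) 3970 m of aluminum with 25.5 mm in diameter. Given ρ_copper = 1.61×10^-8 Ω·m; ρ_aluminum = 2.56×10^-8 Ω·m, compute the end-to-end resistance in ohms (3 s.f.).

3.38 Ω

Seg 1: A = 17.6 mm² = 1.760e-05 m²
R_1 = (1.61×10^-8)(3200)/(1.760e-05) = 2.927 Ω
Seg 2: A = πr² = π(1.0500e-02 m)² = 3.464e-04 m²
R_2 = (2.56×10^-8)(3420)/(3.464e-04) = 0.2528 Ω
Seg 3: A = π(d/2)² = π(1.2750e-02 m)² = 5.107e-04 m²
R_3 = (2.56×10^-8)(3970)/(5.107e-04) = 0.199 Ω
R_total = R_1 + R_2 + R_3 = 3.38 Ω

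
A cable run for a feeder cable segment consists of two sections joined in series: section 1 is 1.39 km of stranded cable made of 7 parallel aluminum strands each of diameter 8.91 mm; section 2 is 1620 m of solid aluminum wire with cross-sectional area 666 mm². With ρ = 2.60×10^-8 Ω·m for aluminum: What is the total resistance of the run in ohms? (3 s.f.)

0.146 Ω

Section 1: A_strand = π(4.4550e-03)² = 6.235e-05 m²; R₁ = ρL/(N·A_s) = (2.60×10^-8)(1390)/(7×6.235e-05) = 0.0828 Ω
Section 2: A = 666 mm² = 6.660e-04 m²
R₂ = (2.60×10^-8)(1620)/(6.660e-04) = 0.06324 Ω
R = R₁ + R₂ = 0.146 Ω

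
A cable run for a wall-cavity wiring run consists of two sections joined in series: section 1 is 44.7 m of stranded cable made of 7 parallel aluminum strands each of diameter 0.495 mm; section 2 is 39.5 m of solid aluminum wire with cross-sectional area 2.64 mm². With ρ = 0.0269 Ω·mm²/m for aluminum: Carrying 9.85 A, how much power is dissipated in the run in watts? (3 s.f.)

126 W

ρ = 0.0269 Ω·mm²/m = 2.69×10^-8 Ω·m
Section 1: A_strand = π(2.4750e-04)² = 1.924e-07 m²; R₁ = ρL/(N·A_s) = (2.69×10^-8)(44.7)/(7×1.924e-07) = 0.8926 Ω
Section 2: A = 2.64 mm² = 2.640e-06 m²
R₂ = (2.69×10^-8)(39.5)/(2.640e-06) = 0.4025 Ω
R = R₁ + R₂ = 1.295 Ω
P = I²R = (9.85)² × 1.295 = 126 W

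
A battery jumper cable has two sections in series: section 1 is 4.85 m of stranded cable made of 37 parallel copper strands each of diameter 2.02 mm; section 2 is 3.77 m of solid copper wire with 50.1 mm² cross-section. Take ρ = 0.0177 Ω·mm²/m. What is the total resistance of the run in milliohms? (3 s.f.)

2.06 mΩ

ρ = 0.0177 Ω·mm²/m = 1.77×10^-8 Ω·m
Section 1: A_strand = π(1.0100e-03)² = 3.205e-06 m²; R₁ = ρL/(N·A_s) = (1.77×10^-8)(4.85)/(37×3.205e-06) = 7.240×10^-4 Ω
Section 2: A = 50.1 mm² = 5.010e-05 m²
R₂ = (1.77×10^-8)(3.77)/(5.010e-05) = 0.001332 Ω
R = R₁ + R₂ = 2.06 mΩ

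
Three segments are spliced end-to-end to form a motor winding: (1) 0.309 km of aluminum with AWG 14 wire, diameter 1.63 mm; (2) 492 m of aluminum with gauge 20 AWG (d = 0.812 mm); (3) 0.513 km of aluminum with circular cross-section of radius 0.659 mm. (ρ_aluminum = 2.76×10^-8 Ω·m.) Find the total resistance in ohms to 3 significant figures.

Seg 1: A = π(1.63/2 mm)² = π(8.1500e-04 m)² = 2.087e-06 m²
R_1 = (2.76×10^-8)(309)/(2.087e-06) = 4.087 Ω
Seg 2: A = π(0.812/2 mm)² = π(4.0600e-04 m)² = 5.178e-07 m²
R_2 = (2.76×10^-8)(492)/(5.178e-07) = 26.22 Ω
Seg 3: A = πr² = π(6.5900e-04 m)² = 1.364e-06 m²
R_3 = (2.76×10^-8)(513)/(1.364e-06) = 10.38 Ω
R_total = R_1 + R_2 + R_3 = 40.7 Ω

40.7 Ω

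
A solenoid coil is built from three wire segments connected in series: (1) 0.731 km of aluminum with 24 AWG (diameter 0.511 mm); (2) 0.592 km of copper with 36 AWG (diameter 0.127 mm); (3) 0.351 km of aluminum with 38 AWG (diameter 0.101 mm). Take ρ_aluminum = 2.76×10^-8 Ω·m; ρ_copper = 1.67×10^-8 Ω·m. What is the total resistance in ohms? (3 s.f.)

2090 Ω

Seg 1: A = π(0.511/2 mm)² = π(2.5550e-04 m)² = 2.051e-07 m²
R_1 = (2.76×10^-8)(731)/(2.051e-07) = 98.38 Ω
Seg 2: A = π(0.127/2 mm)² = π(6.3500e-05 m)² = 1.267e-08 m²
R_2 = (1.67×10^-8)(592)/(1.267e-08) = 780.4 Ω
Seg 3: A = π(0.101/2 mm)² = π(5.0500e-05 m)² = 8.012e-09 m²
R_3 = (2.76×10^-8)(351)/(8.012e-09) = 1209 Ω
R_total = R_1 + R_2 + R_3 = 2090 Ω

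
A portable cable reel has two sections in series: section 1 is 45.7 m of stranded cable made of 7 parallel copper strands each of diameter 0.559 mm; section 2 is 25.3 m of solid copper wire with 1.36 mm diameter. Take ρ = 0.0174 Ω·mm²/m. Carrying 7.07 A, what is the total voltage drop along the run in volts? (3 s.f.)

ρ = 0.0174 Ω·mm²/m = 1.74×10^-8 Ω·m
Section 1: A_strand = π(2.7950e-04)² = 2.454e-07 m²; R₁ = ρL/(N·A_s) = (1.74×10^-8)(45.7)/(7×2.454e-07) = 0.4629 Ω
Section 2: A = π(d/2)² = π(6.8000e-04 m)² = 1.453e-06 m²
R₂ = (1.74×10^-8)(25.3)/(1.453e-06) = 0.303 Ω
R = R₁ + R₂ = 0.7659 Ω
V = IR = 7.07 × 0.7659 = 5.41 V

5.41 V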